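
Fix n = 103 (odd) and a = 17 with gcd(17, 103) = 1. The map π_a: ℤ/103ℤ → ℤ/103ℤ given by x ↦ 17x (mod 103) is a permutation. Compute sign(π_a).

+1

Start at x=81: 81 → 38 → 28 → 64 → 58 → 59 → 76 → … (one orbit).
Cycle lengths of π_17 on ℤ/103ℤ: [51, 51, 1]; 3 cycles in total.
3 cycles on 103: each ℓ→(−1)^(ℓ−1), product (−1)^100 = +1.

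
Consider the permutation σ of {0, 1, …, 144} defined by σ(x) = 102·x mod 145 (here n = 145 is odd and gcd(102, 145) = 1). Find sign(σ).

Trace 109: π^k(109) = [109, 98, 136, 97, 34, 133, 81] for k=0..6.
7 cycles of lengths [28, 28, 28, 28, 28, 4, 1].
With 7 cycles on 145 points, sign = (−1)^{145−7} = +1.

+1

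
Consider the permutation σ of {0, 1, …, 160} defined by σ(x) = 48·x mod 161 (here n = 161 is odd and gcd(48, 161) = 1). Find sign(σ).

-1

Start at x=146: 146 → 85 → 55 → 64 → 13 → 141 → 6 → … (one orbit).
Decompose π into cycles: lengths [22, 22, 22, 22, 22, 22, 11, 11, 2, 2, 2, 1] (12 cycles, including the fixed point 0).
n − c = 161 − 12 = 149; sign = (−1)^149 = -1.
Zolotarev: (48|161) = -1, matching the cycle-count sign.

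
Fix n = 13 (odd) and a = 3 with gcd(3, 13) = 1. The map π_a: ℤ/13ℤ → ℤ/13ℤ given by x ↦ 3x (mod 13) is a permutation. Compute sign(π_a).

Orbit of 9 under x↦3x: [9, 1, 3]… (length divides ord_13(3)).
Decompose π into cycles: lengths [3, 3, 3, 3, 1] (5 cycles, including the fixed point 0).
13 − 5 = 8 transpositions; sign(π) = (−1)^8 = +1.
The Jacobi symbol (3|13) = +1 (Zolotarev) agrees.

+1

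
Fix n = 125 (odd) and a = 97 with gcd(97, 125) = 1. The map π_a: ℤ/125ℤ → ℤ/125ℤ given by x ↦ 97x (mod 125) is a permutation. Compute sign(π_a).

-1

Orbit of 73 under x↦97x: [73, 81, 107, 4, 13, 11, 67]… (length divides ord_125(97)).
The orbit structure of x ↦ 97x mod 125: 4 orbits of sizes [100, 20, 4, 1].
Σ(ℓ_i−1) = 125−4 = 121; sign = (−1)^121 = -1.
Via Zolotarev, sign(π_{97}) = (97|125) = -1.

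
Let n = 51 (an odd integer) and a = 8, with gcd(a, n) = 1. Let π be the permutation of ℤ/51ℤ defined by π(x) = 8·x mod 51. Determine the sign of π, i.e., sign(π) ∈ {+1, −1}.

-1

Start at x=4: 4 → 32 → 1 → 8 → 13 → 2 → 16 → … (one orbit).
Cycle lengths of π_8 on ℤ/51ℤ: [8, 8, 8, 8, 8, 8, 2, 1]; 8 cycles in total.
sign(π) = (−1)^{n − #cycles} = (−1)^{51−8} = (−1)^43 = -1.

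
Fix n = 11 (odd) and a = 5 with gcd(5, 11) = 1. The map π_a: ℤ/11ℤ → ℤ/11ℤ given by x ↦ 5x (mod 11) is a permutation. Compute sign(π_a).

Orbit of 5 under x↦5x: [5, 3, 4, 9, 1]… (length divides ord_11(5)).
The orbit structure of x ↦ 5x mod 11: 3 orbits of sizes [5, 5, 1].
Σ(ℓ_i−1) = 11−3 = 8; sign = (−1)^8 = +1.

+1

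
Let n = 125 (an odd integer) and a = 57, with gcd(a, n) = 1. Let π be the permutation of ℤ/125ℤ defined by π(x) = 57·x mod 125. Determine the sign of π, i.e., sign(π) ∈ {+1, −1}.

-1

Orbit of 57 under x↦57x: [57, 124, 68, 1]… (length divides ord_125(57)).
Decompose π into cycles: lengths [4, 4, 4, 4, 4, 4, 4, 4, 4, 4, 4, 4, 4, 4, 4, 4, 4, 4, 4, 4, 4, 4, 4, 4, 4, 4, 4, 4, 4, 4, 4, 1] (32 cycles, including the fixed point 0).
sign(π) = (−1)^{n − #cycles} = (−1)^{125−32} = (−1)^93 = -1.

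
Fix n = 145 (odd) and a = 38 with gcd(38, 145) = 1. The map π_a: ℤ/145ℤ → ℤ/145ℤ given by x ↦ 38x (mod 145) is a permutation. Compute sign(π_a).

Trace 49: π^k(49) = [49, 122, 141, 138, 24, 42, 1] for k=0..6.
Cycle type of π: 28×4 + 14×2 + 4 + 1; total 8 cycles.
145 − 8 = 137 transpositions; sign(π) = (−1)^137 = -1.
The Jacobi symbol (38|145) = -1 (Zolotarev) agrees.

-1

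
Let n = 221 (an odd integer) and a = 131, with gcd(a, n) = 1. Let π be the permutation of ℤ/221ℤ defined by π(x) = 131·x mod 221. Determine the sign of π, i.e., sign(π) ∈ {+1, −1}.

Orbit of 118 under x↦131x: [118, 209, 196, 40, 157, 14, 66]… (length divides ord_221(131)).
π_131 has 26 disjoint cycles with lengths [16, 16, 16, 16, 16, 16, 16, 16, 16, 16, 16, 16, 16, 1, 1, 1, 1, 1, 1, 1, 1, 1, 1, 1, 1, 1] on {0,…,220}.
With 26 cycles on 221 points, sign = (−1)^{221−26} = -1.
The Jacobi symbol (131|221) = -1 (Zolotarev) agrees.

-1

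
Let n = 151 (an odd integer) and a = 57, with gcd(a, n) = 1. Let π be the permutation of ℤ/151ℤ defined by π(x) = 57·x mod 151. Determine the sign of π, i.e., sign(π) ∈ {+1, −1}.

-1

Orbit of 127 under x↦57x: [127, 142, 91, 53, 1, 57, 78]… (length divides ord_151(57)).
Cycle lengths of π_57 on ℤ/151ℤ: [50, 50, 50, 1]; 4 cycles in total.
With 4 cycles on 151 points, sign = (−1)^{151−4} = -1.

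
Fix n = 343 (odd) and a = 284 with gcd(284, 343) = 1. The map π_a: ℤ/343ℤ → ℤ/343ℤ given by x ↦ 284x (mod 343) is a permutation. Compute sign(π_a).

Start at x=298: 298 → 254 → 106 → 263 → 261 → 36 → 277 → … (one orbit).
Cycle lengths of π_284 on ℤ/343ℤ: [147, 147, 21, 21, 3, 3, 1]; 7 cycles in total.
343 − 7 = 336 transpositions; sign(π) = (−1)^336 = +1.

+1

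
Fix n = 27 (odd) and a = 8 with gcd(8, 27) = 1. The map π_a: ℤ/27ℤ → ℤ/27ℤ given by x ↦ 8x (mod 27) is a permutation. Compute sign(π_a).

-1

Orbit of 19 under x↦8x: [19, 17, 1, 8, 10, 26]… (length divides ord_27(8)).
π_8 has 8 disjoint cycles with lengths [6, 6, 6, 2, 2, 2, 2, 1] on {0,…,26}.
Σ(ℓ_i−1) = 27−8 = 19; sign = (−1)^19 = -1.
Check: (8/27) = -1 by Zolotarev.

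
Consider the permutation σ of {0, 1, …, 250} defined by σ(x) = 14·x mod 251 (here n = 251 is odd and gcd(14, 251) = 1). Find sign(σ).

-1

Trace 241: π^k(241) = [241, 111, 48, 170, 121, 188, 122] for k=0..6.
2 cycles of lengths [250, 1].
n − c = 251 − 2 = 249; sign = (−1)^249 = -1.
(14|251)_J = -1 (Zolotarev's lemma cross-check).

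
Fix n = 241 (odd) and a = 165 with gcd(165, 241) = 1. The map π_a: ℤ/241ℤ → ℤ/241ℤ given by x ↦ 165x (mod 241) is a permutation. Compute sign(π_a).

-1

Orbit of 1 under x↦165x: [1, 165, 233, 126, 64, 197, 211]… (length divides ord_241(165)).
16 cycles of lengths [16, 16, 16, 16, 16, 16, 16, 16, 16, 16, 16, 16, 16, 16, 16, 1].
With 16 cycles on 241 points, sign = (−1)^{241−16} = -1.
The Jacobi symbol (165|241) = -1 (Zolotarev) agrees.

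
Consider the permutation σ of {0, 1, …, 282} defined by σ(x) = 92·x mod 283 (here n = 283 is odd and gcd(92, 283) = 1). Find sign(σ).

Trace 195: π^k(195) = [195, 111, 24, 227, 225, 41, 93] for k=0..6.
The orbit structure of x ↦ 92x mod 283: 3 orbits of sizes [141, 141, 1].
sign(π) = (−1)^{n − #cycles} = (−1)^{283−3} = (−1)^280 = +1.
Via Zolotarev, sign(π_{92}) = (92|283) = +1.

+1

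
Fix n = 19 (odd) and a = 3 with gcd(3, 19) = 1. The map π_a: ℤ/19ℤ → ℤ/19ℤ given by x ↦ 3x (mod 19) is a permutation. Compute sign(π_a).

-1

Start at x=12: 12 → 17 → 13 → 1 → 3 → 9 → 8 → … (one orbit).
Cycle lengths of π_3 on ℤ/19ℤ: [18, 1]; 2 cycles in total.
2 cycles on 19: each ℓ→(−1)^(ℓ−1), product (−1)^17 = -1.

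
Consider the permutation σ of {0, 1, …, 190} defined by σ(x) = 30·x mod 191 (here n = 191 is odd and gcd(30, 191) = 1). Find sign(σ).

+1

Orbit of 153 under x↦30x: [153, 6, 180, 52, 32, 5, 150]… (length divides ord_191(30)).
π_30 has 11 disjoint cycles with lengths [19, 19, 19, 19, 19, 19, 19, 19, 19, 19, 1] on {0,…,190}.
191 − 11 = 180 transpositions; sign(π) = (−1)^180 = +1.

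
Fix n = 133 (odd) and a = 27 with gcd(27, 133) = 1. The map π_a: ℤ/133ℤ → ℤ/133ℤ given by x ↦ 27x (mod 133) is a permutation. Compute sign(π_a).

Trace 69: π^k(69) = [69, 1, 27, 64, 132, 106] for k=0..5.
Decompose π into cycles: lengths [6, 6, 6, 6, 6, 6, 6, 6, 6, 6, 6, 6, 6, 6, 6, 6, 6, 6, 6, 6, 6, 2, 2, 2, 1] (25 cycles, including the fixed point 0).
n − c = 133 − 25 = 108; sign = (−1)^108 = +1.
(27|133)_J = +1 (Zolotarev's lemma cross-check).

+1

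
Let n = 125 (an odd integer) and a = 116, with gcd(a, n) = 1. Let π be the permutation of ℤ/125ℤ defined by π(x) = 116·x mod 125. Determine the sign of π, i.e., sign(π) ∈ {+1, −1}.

+1

Orbit of 1 under x↦116x: [1, 116, 81, 21, 61, 76, 66]… (length divides ord_125(116)).
Cycle lengths of π_116 on ℤ/125ℤ: [25, 25, 25, 25, 5, 5, 5, 5, 1, 1, 1, 1, 1]; 13 cycles in total.
sign(π) = (−1)^{n − #cycles} = (−1)^{125−13} = (−1)^112 = +1.
Via Zolotarev, sign(π_{116}) = (116|125) = +1.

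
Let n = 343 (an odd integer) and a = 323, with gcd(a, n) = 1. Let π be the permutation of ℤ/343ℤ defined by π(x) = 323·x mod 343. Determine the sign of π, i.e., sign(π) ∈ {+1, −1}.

+1

Trace 1: π^k(1) = [1, 323, 57, 232, 162, 190, 316] for k=0..6.
Cycle type of π: 49×6 + 7×6 + 1×7; total 19 cycles.
Σ(ℓ_i−1) = 343−19 = 324; sign = (−1)^324 = +1.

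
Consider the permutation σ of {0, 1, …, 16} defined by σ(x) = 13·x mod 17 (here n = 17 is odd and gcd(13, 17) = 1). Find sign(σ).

+1

Trace 1: π^k(1) = [1, 13, 16, 4] for k=0..3.
The orbit structure of x ↦ 13x mod 17: 5 orbits of sizes [4, 4, 4, 4, 1].
n − c = 17 − 5 = 12; sign = (−1)^12 = +1.
Check: (13/17) = +1 by Zolotarev.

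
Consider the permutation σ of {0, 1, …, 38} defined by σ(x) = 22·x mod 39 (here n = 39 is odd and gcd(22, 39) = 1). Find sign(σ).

Trace 1: π^k(1) = [1, 22, 16] for k=0..2.
Cycle lengths of π_22 on ℤ/39ℤ: [3, 3, 3, 3, 3, 3, 3, 3, 3, 3, 3, 3, 1, 1, 1]; 15 cycles in total.
39 − 15 = 24 transpositions; sign(π) = (−1)^24 = +1.
(22|39)_J = +1 (Zolotarev's lemma cross-check).

+1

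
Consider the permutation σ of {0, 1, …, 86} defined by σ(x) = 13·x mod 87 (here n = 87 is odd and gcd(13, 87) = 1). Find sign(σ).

Trace 67: π^k(67) = [67, 1, 13, 82, 22, 25, 64] for k=0..6.
π_13 has 9 disjoint cycles with lengths [14, 14, 14, 14, 14, 14, 1, 1, 1] on {0,…,86}.
With 9 cycles on 87 points, sign = (−1)^{87−9} = +1.
Via Zolotarev, sign(π_{13}) = (13|87) = +1.

+1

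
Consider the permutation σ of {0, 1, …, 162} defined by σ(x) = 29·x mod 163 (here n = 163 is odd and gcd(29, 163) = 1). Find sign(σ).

-1

Trace 111: π^k(111) = [111, 122, 115, 75, 56, 157, 152] for k=0..6.
Decompose π into cycles: lengths [162, 1] (2 cycles, including the fixed point 0).
With 2 cycles on 163 points, sign = (−1)^{163−2} = -1.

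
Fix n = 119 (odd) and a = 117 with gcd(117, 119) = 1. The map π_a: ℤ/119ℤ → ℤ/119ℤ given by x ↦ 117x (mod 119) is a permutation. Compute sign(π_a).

-1

Orbit of 111 under x↦117x: [111, 16, 87, 64, 110, 18, 83]… (length divides ord_119(117)).
The orbit structure of x ↦ 117x mod 119: 8 orbits of sizes [24, 24, 24, 24, 8, 8, 6, 1].
n − c = 119 − 8 = 111; sign = (−1)^111 = -1.
The Jacobi symbol (117|119) = -1 (Zolotarev) agrees.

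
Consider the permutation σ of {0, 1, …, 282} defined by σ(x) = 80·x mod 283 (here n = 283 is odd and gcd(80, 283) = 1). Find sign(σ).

Start at x=277: 277 → 86 → 88 → 248 → 30 → 136 → 126 → … (one orbit).
π_80 has 2 disjoint cycles with lengths [282, 1] on {0,…,282}.
Σ(ℓ_i−1) = 283−2 = 281; sign = (−1)^281 = -1.
The Jacobi symbol (80|283) = -1 (Zolotarev) agrees.

-1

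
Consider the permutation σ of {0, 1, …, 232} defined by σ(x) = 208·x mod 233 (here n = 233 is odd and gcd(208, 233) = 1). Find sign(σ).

Trace 31: π^k(31) = [31, 157, 36, 32, 132, 195, 18] for k=0..6.
Cycle type of π: 116×2 + 1; total 3 cycles.
3 cycles on 233: each ℓ→(−1)^(ℓ−1), product (−1)^230 = +1.

+1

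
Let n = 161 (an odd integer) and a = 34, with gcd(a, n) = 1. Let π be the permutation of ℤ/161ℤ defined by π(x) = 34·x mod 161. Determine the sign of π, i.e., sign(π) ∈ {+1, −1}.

+1

Orbit of 160 under x↦34x: [160, 127, 132, 141, 125, 64, 83]… (length divides ord_161(34)).
Cycle type of π: 22×7 + 2×3 + 1; total 11 cycles.
11 cycles on 161: each ℓ→(−1)^(ℓ−1), product (−1)^150 = +1.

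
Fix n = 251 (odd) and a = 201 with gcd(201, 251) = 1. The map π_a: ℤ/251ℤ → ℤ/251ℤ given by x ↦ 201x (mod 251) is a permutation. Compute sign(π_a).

Start at x=211: 211 → 243 → 149 → 80 → 16 → 204 → 91 → … (one orbit).
Cycle type of π: 25×10 + 1; total 11 cycles.
251 − 11 = 240 transpositions; sign(π) = (−1)^240 = +1.
Via Zolotarev, sign(π_{201}) = (201|251) = +1.

+1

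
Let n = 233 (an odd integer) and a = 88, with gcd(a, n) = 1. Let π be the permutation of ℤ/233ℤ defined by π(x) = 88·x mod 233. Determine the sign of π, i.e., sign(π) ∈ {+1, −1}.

Trace 102: π^k(102) = [102, 122, 18, 186, 58, 211, 161] for k=0..6.
Decompose π into cycles: lengths [232, 1] (2 cycles, including the fixed point 0).
With 2 cycles on 233 points, sign = (−1)^{233−2} = -1.
The Jacobi symbol (88|233) = -1 (Zolotarev) agrees.

-1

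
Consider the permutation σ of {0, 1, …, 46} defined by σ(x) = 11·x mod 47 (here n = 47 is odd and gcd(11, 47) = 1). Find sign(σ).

-1

Trace 35: π^k(35) = [35, 9, 5, 8, 41, 28, 26] for k=0..6.
π_11 has 2 disjoint cycles with lengths [46, 1] on {0,…,46}.
47 − 2 = 45 transpositions; sign(π) = (−1)^45 = -1.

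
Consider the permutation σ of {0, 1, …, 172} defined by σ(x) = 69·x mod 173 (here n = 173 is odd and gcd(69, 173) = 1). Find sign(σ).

-1

Orbit of 66 under x↦69x: [66, 56, 58, 23, 30, 167, 105]… (length divides ord_173(69)).
The orbit structure of x ↦ 69x mod 173: 2 orbits of sizes [172, 1].
Σ(ℓ_i−1) = 173−2 = 171; sign = (−1)^171 = -1.
Zolotarev: (69|173) = -1, matching the cycle-count sign.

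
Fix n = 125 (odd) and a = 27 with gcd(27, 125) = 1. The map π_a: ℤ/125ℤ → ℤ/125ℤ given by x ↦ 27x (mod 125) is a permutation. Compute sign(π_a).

-1

Orbit of 37 under x↦27x: [37, 124, 98, 21, 67, 59, 93]… (length divides ord_125(27)).
Cycle lengths of π_27 on ℤ/125ℤ: [100, 20, 4, 1]; 4 cycles in total.
125 − 4 = 121 transpositions; sign(π) = (−1)^121 = -1.
(27|125)_J = -1 (Zolotarev's lemma cross-check).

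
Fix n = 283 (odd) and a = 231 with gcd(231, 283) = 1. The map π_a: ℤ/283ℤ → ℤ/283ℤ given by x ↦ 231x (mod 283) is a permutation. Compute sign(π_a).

Orbit of 35 under x↦231x: [35, 161, 118, 90, 131, 263, 191]… (length divides ord_283(231)).
Cycle lengths of π_231 on ℤ/283ℤ: [282, 1]; 2 cycles in total.
n − c = 283 − 2 = 281; sign = (−1)^281 = -1.

-1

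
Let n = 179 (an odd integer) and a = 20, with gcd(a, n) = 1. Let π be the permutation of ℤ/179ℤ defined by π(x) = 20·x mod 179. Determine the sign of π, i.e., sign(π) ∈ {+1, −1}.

Start at x=106: 106 → 151 → 156 → 77 → 108 → 12 → 61 → … (one orbit).
The orbit structure of x ↦ 20x mod 179: 3 orbits of sizes [89, 89, 1].
179 − 3 = 176 transpositions; sign(π) = (−1)^176 = +1.

+1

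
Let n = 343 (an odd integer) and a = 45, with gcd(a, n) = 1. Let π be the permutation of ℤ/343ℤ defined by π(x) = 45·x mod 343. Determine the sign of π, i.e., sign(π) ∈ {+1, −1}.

Trace 128: π^k(128) = [128, 272, 235, 285, 134, 199, 37] for k=0..6.
The orbit structure of x ↦ 45x mod 343: 4 orbits of sizes [294, 42, 6, 1].
n − c = 343 − 4 = 339; sign = (−1)^339 = -1.
The Jacobi symbol (45|343) = -1 (Zolotarev) agrees.

-1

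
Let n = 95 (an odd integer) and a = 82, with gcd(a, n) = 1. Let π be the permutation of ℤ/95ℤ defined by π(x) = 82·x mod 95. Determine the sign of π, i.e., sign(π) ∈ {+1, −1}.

-1

Trace 93: π^k(93) = [93, 26, 42, 24, 68, 66, 92] for k=0..6.
Cycle lengths of π_82 on ℤ/95ℤ: [36, 36, 9, 9, 4, 1]; 6 cycles in total.
n − c = 95 − 6 = 89; sign = (−1)^89 = -1.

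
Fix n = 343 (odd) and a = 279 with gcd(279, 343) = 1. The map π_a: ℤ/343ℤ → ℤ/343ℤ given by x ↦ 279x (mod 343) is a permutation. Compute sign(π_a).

-1

Trace 104: π^k(104) = [104, 204, 321, 36, 97, 309, 118] for k=0..6.
Cycle type of π: 98×3 + 14×3 + 2×3 + 1; total 10 cycles.
With 10 cycles on 343 points, sign = (−1)^{343−10} = -1.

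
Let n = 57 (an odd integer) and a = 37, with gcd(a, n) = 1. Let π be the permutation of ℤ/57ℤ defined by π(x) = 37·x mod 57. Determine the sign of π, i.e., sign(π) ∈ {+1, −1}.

Trace 37: π^k(37) = [37, 1] for k=0..1.
π_37 has 30 disjoint cycles with lengths [2, 2, 2, 2, 2, 2, 2, 2, 2, 2, 2, 2, 2, 2, 2, 2, 2, 2, 2, 2, 2, 2, 2, 2, 2, 2, 2, 1, 1, 1] on {0,…,56}.
57 − 30 = 27 transpositions; sign(π) = (−1)^27 = -1.
Via Zolotarev, sign(π_{37}) = (37|57) = -1.

-1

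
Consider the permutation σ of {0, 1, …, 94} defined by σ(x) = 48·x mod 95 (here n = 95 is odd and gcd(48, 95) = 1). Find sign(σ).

+1

Orbit of 66 under x↦48x: [66, 33, 64, 32, 16, 8, 4]… (length divides ord_95(48)).
Cycle lengths of π_48 on ℤ/95ℤ: [36, 36, 18, 4, 1]; 5 cycles in total.
95 − 5 = 90 transpositions; sign(π) = (−1)^90 = +1.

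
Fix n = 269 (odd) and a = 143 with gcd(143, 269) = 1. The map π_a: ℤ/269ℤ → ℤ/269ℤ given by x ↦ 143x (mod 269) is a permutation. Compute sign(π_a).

Start at x=173: 173 → 260 → 58 → 224 → 21 → 44 → 105 → … (one orbit).
π_143 has 5 disjoint cycles with lengths [67, 67, 67, 67, 1] on {0,…,268}.
sign(π) = (−1)^{n − #cycles} = (−1)^{269−5} = (−1)^264 = +1.

+1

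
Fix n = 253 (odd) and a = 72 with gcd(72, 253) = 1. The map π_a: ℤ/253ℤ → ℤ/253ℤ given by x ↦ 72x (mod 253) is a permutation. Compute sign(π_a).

Trace 131: π^k(131) = [131, 71, 52, 202, 123, 1, 72] for k=0..6.
6 cycles of lengths [110, 110, 11, 11, 10, 1].
6 cycles on 253: each ℓ→(−1)^(ℓ−1), product (−1)^247 = -1.

-1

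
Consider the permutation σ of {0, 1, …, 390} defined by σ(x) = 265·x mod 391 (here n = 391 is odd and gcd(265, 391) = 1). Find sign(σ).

Start at x=315: 315 → 192 → 50 → 347 → 70 → 173 → 98 → … (one orbit).
Cycle type of π: 176×2 + 16 + 11×2 + 1; total 6 cycles.
6 cycles on 391: each ℓ→(−1)^(ℓ−1), product (−1)^385 = -1.
Via Zolotarev, sign(π_{265}) = (265|391) = -1.

-1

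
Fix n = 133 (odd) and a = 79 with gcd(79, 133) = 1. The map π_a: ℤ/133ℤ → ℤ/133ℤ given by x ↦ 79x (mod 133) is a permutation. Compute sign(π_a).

Start at x=128: 128 → 4 → 50 → 93 → 32 → 1 → 79 → … (one orbit).
The orbit structure of x ↦ 79x mod 133: 10 orbits of sizes [18, 18, 18, 18, 18, 18, 18, 3, 3, 1].
Σ(ℓ_i−1) = 133−10 = 123; sign = (−1)^123 = -1.
The Jacobi symbol (79|133) = -1 (Zolotarev) agrees.

-1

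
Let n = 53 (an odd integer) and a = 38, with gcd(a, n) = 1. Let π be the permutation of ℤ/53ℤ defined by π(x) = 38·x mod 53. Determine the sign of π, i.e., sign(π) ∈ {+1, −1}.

+1

Start at x=28: 28 → 4 → 46 → 52 → 15 → 40 → 36 → … (one orbit).
The orbit structure of x ↦ 38x mod 53: 3 orbits of sizes [26, 26, 1].
53 − 3 = 50 transpositions; sign(π) = (−1)^50 = +1.
Check: (38/53) = +1 by Zolotarev.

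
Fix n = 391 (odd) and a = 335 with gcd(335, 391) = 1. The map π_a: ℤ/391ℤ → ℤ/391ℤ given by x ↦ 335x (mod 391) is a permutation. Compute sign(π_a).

-1

Orbit of 269 under x↦335x: [269, 185, 197, 307, 12, 110, 96]… (length divides ord_391(335)).
π_335 has 6 disjoint cycles with lengths [176, 176, 16, 11, 11, 1] on {0,…,390}.
sign(π) = (−1)^{n − #cycles} = (−1)^{391−6} = (−1)^385 = -1.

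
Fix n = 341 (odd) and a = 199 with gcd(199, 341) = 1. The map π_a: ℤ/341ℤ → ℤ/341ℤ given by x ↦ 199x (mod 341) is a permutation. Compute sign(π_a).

Start at x=265: 265 → 221 → 331 → 56 → 232 → 133 → 210 → … (one orbit).
Cycle lengths of π_199 on ℤ/341ℤ: [30, 30, 30, 30, 30, 30, 30, 30, 30, 30, 30, 1, 1, 1, 1, 1, 1, 1, 1, 1, 1, 1]; 22 cycles in total.
Σ(ℓ_i−1) = 341−22 = 319; sign = (−1)^319 = -1.
Via Zolotarev, sign(π_{199}) = (199|341) = -1.

-1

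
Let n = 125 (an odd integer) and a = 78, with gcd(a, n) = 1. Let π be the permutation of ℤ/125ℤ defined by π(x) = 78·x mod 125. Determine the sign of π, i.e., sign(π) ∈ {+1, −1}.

Start at x=118: 118 → 79 → 37 → 11 → 108 → 49 → 72 → … (one orbit).
4 cycles of lengths [100, 20, 4, 1].
n − c = 125 − 4 = 121; sign = (−1)^121 = -1.

-1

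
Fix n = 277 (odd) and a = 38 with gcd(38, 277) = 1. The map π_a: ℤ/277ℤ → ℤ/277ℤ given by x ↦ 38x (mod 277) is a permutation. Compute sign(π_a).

-1

Start at x=128: 128 → 155 → 73 → 4 → 152 → 236 → 104 → … (one orbit).
π_38 has 4 disjoint cycles with lengths [92, 92, 92, 1] on {0,…,276}.
With 4 cycles on 277 points, sign = (−1)^{277−4} = -1.
Zolotarev: (38|277) = -1, matching the cycle-count sign.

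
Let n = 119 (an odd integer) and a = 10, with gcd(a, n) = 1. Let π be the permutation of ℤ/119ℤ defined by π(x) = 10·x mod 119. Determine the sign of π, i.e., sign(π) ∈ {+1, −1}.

+1

Trace 67: π^k(67) = [67, 75, 36, 3, 30, 62, 25] for k=0..6.
π_10 has 5 disjoint cycles with lengths [48, 48, 16, 6, 1] on {0,…,118}.
119 − 5 = 114 transpositions; sign(π) = (−1)^114 = +1.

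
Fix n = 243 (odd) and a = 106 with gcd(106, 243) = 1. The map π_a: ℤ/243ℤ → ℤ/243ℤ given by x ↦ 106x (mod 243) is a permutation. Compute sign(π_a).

+1

Orbit of 100 under x↦106x: [100, 151, 211, 10, 88, 94, 1]… (length divides ord_243(106)).
Cycle lengths of π_106 on ℤ/243ℤ: [81, 81, 27, 27, 9, 9, 3, 3, 1, 1, 1]; 11 cycles in total.
With 11 cycles on 243 points, sign = (−1)^{243−11} = +1.
Zolotarev: (106|243) = +1, matching the cycle-count sign.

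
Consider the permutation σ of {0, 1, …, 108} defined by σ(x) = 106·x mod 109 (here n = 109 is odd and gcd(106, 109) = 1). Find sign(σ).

+1

Orbit of 71 under x↦106x: [71, 5, 94, 45, 83, 78, 93]… (length divides ord_109(106)).
Cycle lengths of π_106 on ℤ/109ℤ: [54, 54, 1]; 3 cycles in total.
n − c = 109 − 3 = 106; sign = (−1)^106 = +1.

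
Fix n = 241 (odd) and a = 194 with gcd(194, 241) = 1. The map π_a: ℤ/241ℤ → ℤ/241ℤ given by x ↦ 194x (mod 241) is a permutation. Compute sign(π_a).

+1

Orbit of 79 under x↦194x: [79, 143, 27, 177, 116, 91, 61]… (length divides ord_241(194)).
Cycle type of π: 40×6 + 1; total 7 cycles.
Σ(ℓ_i−1) = 241−7 = 234; sign = (−1)^234 = +1.
The Jacobi symbol (194|241) = +1 (Zolotarev) agrees.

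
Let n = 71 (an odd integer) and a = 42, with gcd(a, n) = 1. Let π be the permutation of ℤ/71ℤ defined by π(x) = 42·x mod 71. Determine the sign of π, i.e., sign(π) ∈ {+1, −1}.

-1

Trace 66: π^k(66) = [66, 3, 55, 38, 34, 8, 52] for k=0..6.
π_42 has 2 disjoint cycles with lengths [70, 1] on {0,…,70}.
n − c = 71 − 2 = 69; sign = (−1)^69 = -1.
(42|71)_J = -1 (Zolotarev's lemma cross-check).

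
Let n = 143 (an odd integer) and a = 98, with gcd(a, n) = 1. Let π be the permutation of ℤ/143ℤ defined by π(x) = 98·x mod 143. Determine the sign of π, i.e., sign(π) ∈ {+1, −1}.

Orbit of 100 under x↦98x: [100, 76, 12, 32, 133, 21, 56]… (length divides ord_143(98)).
Decompose π into cycles: lengths [12, 12, 12, 12, 12, 12, 12, 12, 12, 12, 12, 2, 2, 2, 2, 2, 1] (17 cycles, including the fixed point 0).
With 17 cycles on 143 points, sign = (−1)^{143−17} = +1.
Zolotarev: (98|143) = +1, matching the cycle-count sign.

+1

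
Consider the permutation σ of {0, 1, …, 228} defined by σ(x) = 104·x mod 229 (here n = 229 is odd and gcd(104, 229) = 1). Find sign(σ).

+1

Orbit of 27 under x↦104x: [27, 60, 57, 203, 44, 225, 42]… (length divides ord_229(104)).
Decompose π into cycles: lengths [19, 19, 19, 19, 19, 19, 19, 19, 19, 19, 19, 19, 1] (13 cycles, including the fixed point 0).
n − c = 229 − 13 = 216; sign = (−1)^216 = +1.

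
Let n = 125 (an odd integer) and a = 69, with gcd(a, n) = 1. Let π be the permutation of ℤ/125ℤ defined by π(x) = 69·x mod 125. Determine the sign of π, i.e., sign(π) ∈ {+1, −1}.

Orbit of 99 under x↦69x: [99, 81, 89, 16, 104, 51, 19]… (length divides ord_125(69)).
π_69 has 7 disjoint cycles with lengths [50, 50, 10, 10, 2, 2, 1] on {0,…,124}.
With 7 cycles on 125 points, sign = (−1)^{125−7} = +1.
The Jacobi symbol (69|125) = +1 (Zolotarev) agrees.

+1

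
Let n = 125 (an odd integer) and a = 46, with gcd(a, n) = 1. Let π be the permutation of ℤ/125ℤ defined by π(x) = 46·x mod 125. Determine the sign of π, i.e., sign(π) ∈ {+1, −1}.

Start at x=41: 41 → 11 → 6 → 26 → 71 → 16 → 111 → … (one orbit).
13 cycles of lengths [25, 25, 25, 25, 5, 5, 5, 5, 1, 1, 1, 1, 1].
sign(π) = (−1)^{n − #cycles} = (−1)^{125−13} = (−1)^112 = +1.
Check: (46/125) = +1 by Zolotarev.

+1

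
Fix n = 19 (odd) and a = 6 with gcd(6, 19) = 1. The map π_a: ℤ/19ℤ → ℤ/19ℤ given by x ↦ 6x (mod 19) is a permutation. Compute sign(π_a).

Trace 7: π^k(7) = [7, 4, 5, 11, 9, 16, 1] for k=0..6.
3 cycles of lengths [9, 9, 1].
Σ(ℓ_i−1) = 19−3 = 16; sign = (−1)^16 = +1.

+1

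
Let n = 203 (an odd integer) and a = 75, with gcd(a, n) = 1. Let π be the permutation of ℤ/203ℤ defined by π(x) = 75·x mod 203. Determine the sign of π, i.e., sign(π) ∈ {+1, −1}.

Orbit of 41 under x↦75x: [41, 30, 17, 57, 12, 88, 104]… (length divides ord_203(75)).
Decompose π into cycles: lengths [12, 12, 12, 12, 12, 12, 12, 12, 12, 12, 12, 12, 12, 12, 6, 4, 4, 4, 4, 4, 4, 4, 1] (23 cycles, including the fixed point 0).
With 23 cycles on 203 points, sign = (−1)^{203−23} = +1.
Zolotarev: (75|203) = +1, matching the cycle-count sign.

+1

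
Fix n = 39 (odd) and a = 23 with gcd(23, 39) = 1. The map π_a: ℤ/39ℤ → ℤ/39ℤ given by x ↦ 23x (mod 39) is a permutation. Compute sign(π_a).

Trace 17: π^k(17) = [17, 1, 23, 22, 38, 16] for k=0..5.
The orbit structure of x ↦ 23x mod 39: 8 orbits of sizes [6, 6, 6, 6, 6, 6, 2, 1].
n − c = 39 − 8 = 31; sign = (−1)^31 = -1.

-1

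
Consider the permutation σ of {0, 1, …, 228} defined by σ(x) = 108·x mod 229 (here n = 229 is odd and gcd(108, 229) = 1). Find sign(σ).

+1

Orbit of 225 under x↦108x: [225, 26, 60, 68, 16, 125, 218]… (length divides ord_229(108)).
Cycle type of π: 38×6 + 1; total 7 cycles.
7 cycles on 229: each ℓ→(−1)^(ℓ−1), product (−1)^222 = +1.
The Jacobi symbol (108|229) = +1 (Zolotarev) agrees.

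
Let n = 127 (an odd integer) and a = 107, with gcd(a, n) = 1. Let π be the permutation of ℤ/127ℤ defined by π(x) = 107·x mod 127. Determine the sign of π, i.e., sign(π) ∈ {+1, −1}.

+1

Start at x=107: 107 → 19 → 1 → 107 (one orbit).
π_107 has 43 disjoint cycles with lengths [3, 3, 3, 3, 3, 3, 3, 3, 3, 3, 3, 3, 3, 3, 3, 3, 3, 3, 3, 3, 3, 3, 3, 3, 3, 3, 3, 3, 3, 3, 3, 3, 3, 3, 3, 3, 3, 3, 3, 3, 3, 3, 1] on {0,…,126}.
43 cycles on 127: each ℓ→(−1)^(ℓ−1), product (−1)^84 = +1.
Check: (107/127) = +1 by Zolotarev.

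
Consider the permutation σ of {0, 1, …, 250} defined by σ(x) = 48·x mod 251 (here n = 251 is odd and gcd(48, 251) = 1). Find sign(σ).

+1

Trace 4: π^k(4) = [4, 192, 180, 106, 68, 1, 48] for k=0..6.
Cycle type of π: 125×2 + 1; total 3 cycles.
251 − 3 = 248 transpositions; sign(π) = (−1)^248 = +1.
Check: (48/251) = +1 by Zolotarev.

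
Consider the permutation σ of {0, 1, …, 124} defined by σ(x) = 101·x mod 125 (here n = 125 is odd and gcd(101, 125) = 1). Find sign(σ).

+1

Trace 76: π^k(76) = [76, 51, 26, 1, 101] for k=0..4.
Cycle lengths of π_101 on ℤ/125ℤ: [5, 5, 5, 5, 5, 5, 5, 5, 5, 5, 5, 5, 5, 5, 5, 5, 5, 5, 5, 5, 1, 1, 1, 1, 1, 1, 1, 1, 1, 1, 1, 1, 1, 1, 1, 1, 1, 1, 1, 1, 1, 1, 1, 1, 1]; 45 cycles in total.
Σ(ℓ_i−1) = 125−45 = 80; sign = (−1)^80 = +1.
The Jacobi symbol (101|125) = +1 (Zolotarev) agrees.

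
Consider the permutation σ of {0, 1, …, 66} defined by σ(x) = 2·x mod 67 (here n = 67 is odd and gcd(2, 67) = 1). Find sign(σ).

Start at x=63: 63 → 59 → 51 → 35 → 3 → 6 → 12 → … (one orbit).
Cycle lengths of π_2 on ℤ/67ℤ: [66, 1]; 2 cycles in total.
2 cycles on 67: each ℓ→(−1)^(ℓ−1), product (−1)^65 = -1.

-1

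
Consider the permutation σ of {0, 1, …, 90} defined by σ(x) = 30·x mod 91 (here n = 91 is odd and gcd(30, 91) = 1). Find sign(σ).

+1

Trace 64: π^k(64) = [64, 9, 88, 1, 30, 81] for k=0..5.
Cycle type of π: 6×14 + 3×2 + 1; total 17 cycles.
sign(π) = (−1)^{n − #cycles} = (−1)^{91−17} = (−1)^74 = +1.
The Jacobi symbol (30|91) = +1 (Zolotarev) agrees.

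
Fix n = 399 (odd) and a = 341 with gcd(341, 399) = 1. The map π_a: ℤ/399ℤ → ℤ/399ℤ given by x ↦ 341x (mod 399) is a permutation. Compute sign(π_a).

Orbit of 58 under x↦341x: [58, 227, 1, 341, 172, 398]… (length divides ord_399(341)).
Cycle type of π: 6×57 + 2×28 + 1; total 86 cycles.
n − c = 399 − 86 = 313; sign = (−1)^313 = -1.

-1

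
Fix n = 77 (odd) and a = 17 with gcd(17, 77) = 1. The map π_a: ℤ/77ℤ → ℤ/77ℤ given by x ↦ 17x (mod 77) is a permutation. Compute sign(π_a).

Start at x=19: 19 → 15 → 24 → 23 → 6 → 25 → 40 → … (one orbit).
Decompose π into cycles: lengths [30, 30, 10, 6, 1] (5 cycles, including the fixed point 0).
Σ(ℓ_i−1) = 77−5 = 72; sign = (−1)^72 = +1.
Zolotarev: (17|77) = +1, matching the cycle-count sign.

+1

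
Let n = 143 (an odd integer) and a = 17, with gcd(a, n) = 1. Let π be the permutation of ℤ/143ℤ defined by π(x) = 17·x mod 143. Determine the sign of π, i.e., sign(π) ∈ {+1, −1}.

Orbit of 134 under x↦17x: [134, 133, 116, 113, 62, 53, 43]… (length divides ord_143(17)).
Cycle type of π: 30×4 + 10 + 6×2 + 1; total 8 cycles.
Σ(ℓ_i−1) = 143−8 = 135; sign = (−1)^135 = -1.
Check: (17/143) = -1 by Zolotarev.

-1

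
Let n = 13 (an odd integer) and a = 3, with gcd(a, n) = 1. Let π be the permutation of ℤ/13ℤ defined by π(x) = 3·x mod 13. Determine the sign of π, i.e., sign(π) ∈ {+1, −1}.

Start at x=9: 9 → 1 → 3 → 9 (one orbit).
The orbit structure of x ↦ 3x mod 13: 5 orbits of sizes [3, 3, 3, 3, 1].
Σ(ℓ_i−1) = 13−5 = 8; sign = (−1)^8 = +1.

+1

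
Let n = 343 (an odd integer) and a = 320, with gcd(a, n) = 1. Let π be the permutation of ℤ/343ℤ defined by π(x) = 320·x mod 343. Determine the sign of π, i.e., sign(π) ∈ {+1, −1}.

Trace 324: π^k(324) = [324, 94, 239, 334, 207, 41, 86] for k=0..6.
Decompose π into cycles: lengths [294, 42, 6, 1] (4 cycles, including the fixed point 0).
With 4 cycles on 343 points, sign = (−1)^{343−4} = -1.
(320|343)_J = -1 (Zolotarev's lemma cross-check).

-1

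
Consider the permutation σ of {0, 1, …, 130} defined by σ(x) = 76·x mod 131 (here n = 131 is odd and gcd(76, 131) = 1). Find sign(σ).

-1

Orbit of 81 under x↦76x: [81, 130, 55, 119, 5, 118, 60]… (length divides ord_131(76)).
Cycle lengths of π_76 on ℤ/131ℤ: [130, 1]; 2 cycles in total.
With 2 cycles on 131 points, sign = (−1)^{131−2} = -1.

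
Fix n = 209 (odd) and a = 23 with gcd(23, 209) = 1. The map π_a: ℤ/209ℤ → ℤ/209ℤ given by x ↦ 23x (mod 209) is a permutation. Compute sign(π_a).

Trace 23: π^k(23) = [23, 111, 45, 199, 188, 144, 177] for k=0..6.
Decompose π into cycles: lengths [9, 9, 9, 9, 9, 9, 9, 9, 9, 9, 9, 9, 9, 9, 9, 9, 9, 9, 9, 9, 9, 9, 1, 1, 1, 1, 1, 1, 1, 1, 1, 1, 1] (33 cycles, including the fixed point 0).
sign(π) = (−1)^{n − #cycles} = (−1)^{209−33} = (−1)^176 = +1.
Check: (23/209) = +1 by Zolotarev.

+1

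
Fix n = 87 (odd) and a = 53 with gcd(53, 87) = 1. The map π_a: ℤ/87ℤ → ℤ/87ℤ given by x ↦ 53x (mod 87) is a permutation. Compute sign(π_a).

-1

Trace 7: π^k(7) = [7, 23, 1, 53, 25, 20, 16] for k=0..6.
Cycle lengths of π_53 on ℤ/87ℤ: [14, 14, 14, 14, 7, 7, 7, 7, 2, 1]; 10 cycles in total.
87 − 10 = 77 transpositions; sign(π) = (−1)^77 = -1.
(53|87)_J = -1 (Zolotarev's lemma cross-check).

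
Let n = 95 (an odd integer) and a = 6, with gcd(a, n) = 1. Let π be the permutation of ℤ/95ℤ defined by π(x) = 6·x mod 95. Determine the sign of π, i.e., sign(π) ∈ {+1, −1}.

+1

Orbit of 26 under x↦6x: [26, 61, 81, 11, 66, 16, 1]… (length divides ord_95(6)).
Cycle type of π: 9×10 + 1×5; total 15 cycles.
15 cycles on 95: each ℓ→(−1)^(ℓ−1), product (−1)^80 = +1.
The Jacobi symbol (6|95) = +1 (Zolotarev) agrees.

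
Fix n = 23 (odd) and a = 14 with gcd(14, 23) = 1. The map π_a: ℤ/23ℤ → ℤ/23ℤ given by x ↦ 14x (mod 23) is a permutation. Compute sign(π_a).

-1

Start at x=16: 16 → 17 → 8 → 20 → 4 → 10 → 2 → … (one orbit).
Cycle type of π: 22 + 1; total 2 cycles.
2 cycles on 23: each ℓ→(−1)^(ℓ−1), product (−1)^21 = -1.
Via Zolotarev, sign(π_{14}) = (14|23) = -1.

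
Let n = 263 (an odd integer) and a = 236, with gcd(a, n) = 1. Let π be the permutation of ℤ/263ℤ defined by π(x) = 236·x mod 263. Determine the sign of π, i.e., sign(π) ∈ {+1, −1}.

-1

Orbit of 217 under x↦236x: [217, 190, 130, 172, 90, 200, 123]… (length divides ord_263(236)).
Decompose π into cycles: lengths [262, 1] (2 cycles, including the fixed point 0).
With 2 cycles on 263 points, sign = (−1)^{263−2} = -1.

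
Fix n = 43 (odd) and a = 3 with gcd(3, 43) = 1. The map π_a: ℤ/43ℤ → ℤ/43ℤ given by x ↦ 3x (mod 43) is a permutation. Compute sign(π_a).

Orbit of 15 under x↦3x: [15, 2, 6, 18, 11, 33, 13]… (length divides ord_43(3)).
2 cycles of lengths [42, 1].
2 cycles on 43: each ℓ→(−1)^(ℓ−1), product (−1)^41 = -1.

-1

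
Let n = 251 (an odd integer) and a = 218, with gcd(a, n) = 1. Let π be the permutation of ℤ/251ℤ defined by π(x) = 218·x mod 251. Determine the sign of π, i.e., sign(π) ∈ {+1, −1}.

Start at x=80: 80 → 121 → 23 → 245 → 198 → 243 → 13 → … (one orbit).
Decompose π into cycles: lengths [125, 125, 1] (3 cycles, including the fixed point 0).
n − c = 251 − 3 = 248; sign = (−1)^248 = +1.

+1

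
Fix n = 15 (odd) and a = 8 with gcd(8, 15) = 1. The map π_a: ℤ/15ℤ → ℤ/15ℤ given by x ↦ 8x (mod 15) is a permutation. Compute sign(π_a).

+1

Start at x=2: 2 → 1 → 8 → 4 → 2 (one orbit).
The orbit structure of x ↦ 8x mod 15: 5 orbits of sizes [4, 4, 4, 2, 1].
sign(π) = (−1)^{n − #cycles} = (−1)^{15−5} = (−1)^10 = +1.
The Jacobi symbol (8|15) = +1 (Zolotarev) agrees.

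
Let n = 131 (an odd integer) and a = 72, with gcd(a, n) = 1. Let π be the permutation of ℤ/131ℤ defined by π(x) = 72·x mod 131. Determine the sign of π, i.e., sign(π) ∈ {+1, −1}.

-1

Start at x=44: 44 → 24 → 25 → 97 → 41 → 70 → 62 → … (one orbit).
The orbit structure of x ↦ 72x mod 131: 2 orbits of sizes [130, 1].
n − c = 131 − 2 = 129; sign = (−1)^129 = -1.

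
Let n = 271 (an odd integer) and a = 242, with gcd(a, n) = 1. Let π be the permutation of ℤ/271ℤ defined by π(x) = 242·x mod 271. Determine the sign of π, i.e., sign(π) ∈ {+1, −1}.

+1

Start at x=28: 28 → 1 → 242 → 28 (one orbit).
91 cycles of lengths [3, 3, 3, 3, 3, 3, 3, 3, 3, 3, 3, 3, 3, 3, 3, 3, 3, 3, 3, 3, 3, 3, 3, 3, 3, 3, 3, 3, 3, 3, 3, 3, 3, 3, 3, 3, 3, 3, 3, 3, 3, 3, 3, 3, 3, 3, 3, 3, 3, 3, 3, 3, 3, 3, 3, 3, 3, 3, 3, 3, 3, 3, 3, 3, 3, 3, 3, 3, 3, 3, 3, 3, 3, 3, 3, 3, 3, 3, 3, 3, 3, 3, 3, 3, 3, 3, 3, 3, 3, 3, 1].
271 − 91 = 180 transpositions; sign(π) = (−1)^180 = +1.
Via Zolotarev, sign(π_{242}) = (242|271) = +1.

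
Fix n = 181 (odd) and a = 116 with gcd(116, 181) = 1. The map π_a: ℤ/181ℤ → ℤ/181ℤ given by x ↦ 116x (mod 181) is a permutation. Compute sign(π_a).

+1

Orbit of 80 under x↦116x: [80, 49, 73, 142, 1, 116, 62]… (length divides ord_181(116)).
Decompose π into cycles: lengths [18, 18, 18, 18, 18, 18, 18, 18, 18, 18, 1] (11 cycles, including the fixed point 0).
With 11 cycles on 181 points, sign = (−1)^{181−11} = +1.
Check: (116/181) = +1 by Zolotarev.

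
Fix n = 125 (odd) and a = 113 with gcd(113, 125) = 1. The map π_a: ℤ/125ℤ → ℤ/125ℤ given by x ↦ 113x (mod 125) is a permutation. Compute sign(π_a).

Trace 78: π^k(78) = [78, 64, 107, 91, 33, 104, 2] for k=0..6.
4 cycles of lengths [100, 20, 4, 1].
sign(π) = (−1)^{n − #cycles} = (−1)^{125−4} = (−1)^121 = -1.
The Jacobi symbol (113|125) = -1 (Zolotarev) agrees.

-1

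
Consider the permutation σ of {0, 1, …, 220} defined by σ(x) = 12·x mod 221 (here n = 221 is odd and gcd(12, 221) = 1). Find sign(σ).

Orbit of 12 under x↦12x: [12, 144, 181, 183, 207, 53, 194]… (length divides ord_221(12)).
The orbit structure of x ↦ 12x mod 221: 20 orbits of sizes [16, 16, 16, 16, 16, 16, 16, 16, 16, 16, 16, 16, 16, 2, 2, 2, 2, 2, 2, 1].
221 − 20 = 201 transpositions; sign(π) = (−1)^201 = -1.
Zolotarev: (12|221) = -1, matching the cycle-count sign.

-1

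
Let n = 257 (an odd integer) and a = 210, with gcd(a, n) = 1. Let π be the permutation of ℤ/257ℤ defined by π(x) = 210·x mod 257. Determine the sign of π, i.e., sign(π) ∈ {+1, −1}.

-1

Start at x=172: 172 → 140 → 102 → 89 → 186 → 253 → 188 → … (one orbit).
The orbit structure of x ↦ 210x mod 257: 2 orbits of sizes [256, 1].
n − c = 257 − 2 = 255; sign = (−1)^255 = -1.
(210|257)_J = -1 (Zolotarev's lemma cross-check).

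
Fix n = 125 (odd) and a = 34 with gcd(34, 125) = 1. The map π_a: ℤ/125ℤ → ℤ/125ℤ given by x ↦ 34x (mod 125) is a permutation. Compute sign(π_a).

+1

Trace 94: π^k(94) = [94, 71, 39, 76, 84, 106, 104] for k=0..6.
Cycle type of π: 50×2 + 10×2 + 2×2 + 1; total 7 cycles.
7 cycles on 125: each ℓ→(−1)^(ℓ−1), product (−1)^118 = +1.
Check: (34/125) = +1 by Zolotarev.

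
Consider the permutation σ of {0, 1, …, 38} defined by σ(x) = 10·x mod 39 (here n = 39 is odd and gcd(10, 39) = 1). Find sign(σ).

Orbit of 22 under x↦10x: [22, 25, 16, 4, 1, 10]… (length divides ord_39(10)).
The orbit structure of x ↦ 10x mod 39: 9 orbits of sizes [6, 6, 6, 6, 6, 6, 1, 1, 1].
n − c = 39 − 9 = 30; sign = (−1)^30 = +1.

+1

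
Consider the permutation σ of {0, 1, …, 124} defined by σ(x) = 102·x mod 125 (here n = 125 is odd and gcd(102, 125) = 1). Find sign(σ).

Trace 66: π^k(66) = [66, 107, 39, 103, 6, 112, 49] for k=0..6.
Cycle type of π: 100 + 20 + 4 + 1; total 4 cycles.
Σ(ℓ_i−1) = 125−4 = 121; sign = (−1)^121 = -1.
Check: (102/125) = -1 by Zolotarev.

-1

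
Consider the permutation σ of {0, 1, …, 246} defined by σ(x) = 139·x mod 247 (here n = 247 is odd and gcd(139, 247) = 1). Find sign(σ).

+1

Start at x=55: 55 → 235 → 61 → 81 → 144 → 9 → 16 → … (one orbit).
The orbit structure of x ↦ 139x mod 247: 31 orbits of sizes [9, 9, 9, 9, 9, 9, 9, 9, 9, 9, 9, 9, 9, 9, 9, 9, 9, 9, 9, 9, 9, 9, 9, 9, 9, 9, 3, 3, 3, 3, 1].
Σ(ℓ_i−1) = 247−31 = 216; sign = (−1)^216 = +1.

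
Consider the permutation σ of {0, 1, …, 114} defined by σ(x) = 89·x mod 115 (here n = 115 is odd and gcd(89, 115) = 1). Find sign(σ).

-1

Start at x=81: 81 → 79 → 16 → 44 → 6 → 74 → 31 → … (one orbit).
8 cycles of lengths [22, 22, 22, 22, 22, 2, 2, 1].
Σ(ℓ_i−1) = 115−8 = 107; sign = (−1)^107 = -1.
Check: (89/115) = -1 by Zolotarev.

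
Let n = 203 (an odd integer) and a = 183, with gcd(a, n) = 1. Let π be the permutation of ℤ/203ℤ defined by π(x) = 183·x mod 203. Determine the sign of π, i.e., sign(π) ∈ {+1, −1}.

Start at x=78: 78 → 64 → 141 → 22 → 169 → 71 → 1 → … (one orbit).
21 cycles of lengths [14, 14, 14, 14, 14, 14, 14, 14, 14, 14, 14, 14, 14, 14, 1, 1, 1, 1, 1, 1, 1].
Σ(ℓ_i−1) = 203−21 = 182; sign = (−1)^182 = +1.
The Jacobi symbol (183|203) = +1 (Zolotarev) agrees.

+1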